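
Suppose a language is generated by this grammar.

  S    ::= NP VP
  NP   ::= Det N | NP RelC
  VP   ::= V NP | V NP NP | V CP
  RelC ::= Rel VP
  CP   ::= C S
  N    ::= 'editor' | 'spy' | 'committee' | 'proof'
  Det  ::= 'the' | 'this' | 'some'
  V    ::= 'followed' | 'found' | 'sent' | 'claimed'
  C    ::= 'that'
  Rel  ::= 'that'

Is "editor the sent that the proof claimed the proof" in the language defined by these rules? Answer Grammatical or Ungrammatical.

A Det word can never sit immediately before a V word in any string this grammar generates, so the substring 'the sent' rules out a derivation.

Ungrammatical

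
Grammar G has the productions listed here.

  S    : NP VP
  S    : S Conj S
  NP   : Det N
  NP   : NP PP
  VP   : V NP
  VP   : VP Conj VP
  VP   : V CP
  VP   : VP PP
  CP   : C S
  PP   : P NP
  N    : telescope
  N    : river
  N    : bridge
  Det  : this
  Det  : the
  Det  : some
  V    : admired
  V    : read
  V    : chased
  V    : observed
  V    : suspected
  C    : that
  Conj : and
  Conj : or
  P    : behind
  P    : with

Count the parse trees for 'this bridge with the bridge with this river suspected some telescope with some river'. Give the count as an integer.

Two of the 4 distinct bracketings:
[S [NP [NP [Det this] [N bridge]] [PP [P with] [NP [NP [Det the] [N bridge]] [PP [P with] [NP [Det this] [N river]]]]]] [VP [V suspected] [NP [NP [Det some] [N telescope]] [PP [P with] [NP [Det some] [N river]]]]]]
[S [NP [NP [Det this] [N bridge]] [PP [P with] [NP [NP [Det the] [N bridge]] [PP [P with] [NP [Det this] [N river]]]]]] [VP [VP [V suspected] [NP [Det some] [N telescope]]] [PP [P with] [NP [Det some] [N river]]]]]
The difference turns on whether VP → VP PP is used at the relevant span, versus an alternative expansion of VP.

4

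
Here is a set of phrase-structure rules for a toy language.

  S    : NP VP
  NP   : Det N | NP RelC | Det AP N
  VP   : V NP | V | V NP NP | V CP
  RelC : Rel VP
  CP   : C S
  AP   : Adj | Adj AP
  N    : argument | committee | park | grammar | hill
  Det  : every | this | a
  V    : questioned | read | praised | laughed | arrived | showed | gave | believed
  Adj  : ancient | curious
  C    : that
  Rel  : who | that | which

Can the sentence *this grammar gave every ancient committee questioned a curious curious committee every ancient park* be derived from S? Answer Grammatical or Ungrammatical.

For S → NP VP, the only prefix that parses as NP is 'this grammar', but the remainder 'gave every ancient committee questioned a curious curious committee every ancient park' is not a VP under these rules.

Ungrammatical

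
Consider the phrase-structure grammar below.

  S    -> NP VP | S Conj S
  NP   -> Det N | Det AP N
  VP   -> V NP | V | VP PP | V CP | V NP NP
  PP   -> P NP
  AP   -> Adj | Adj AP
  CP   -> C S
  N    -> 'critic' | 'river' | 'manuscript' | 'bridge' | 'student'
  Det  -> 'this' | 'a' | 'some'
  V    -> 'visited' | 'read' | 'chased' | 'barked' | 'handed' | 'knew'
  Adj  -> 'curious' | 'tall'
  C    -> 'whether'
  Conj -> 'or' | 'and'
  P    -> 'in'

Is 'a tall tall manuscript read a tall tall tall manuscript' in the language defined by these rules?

Grammatical

S
  NP
    Det: a
    AP
      Adj: tall
      AP
        Adj: tall
    N: manuscript
  VP
    V: read
    NP
      Det: a
      AP
        Adj: tall
        AP
          Adj: tall
          AP
            Adj: tall
      N: manuscript
Every word is introduced by a lexical rule and the phrasal rules combine the resulting categories into a single S.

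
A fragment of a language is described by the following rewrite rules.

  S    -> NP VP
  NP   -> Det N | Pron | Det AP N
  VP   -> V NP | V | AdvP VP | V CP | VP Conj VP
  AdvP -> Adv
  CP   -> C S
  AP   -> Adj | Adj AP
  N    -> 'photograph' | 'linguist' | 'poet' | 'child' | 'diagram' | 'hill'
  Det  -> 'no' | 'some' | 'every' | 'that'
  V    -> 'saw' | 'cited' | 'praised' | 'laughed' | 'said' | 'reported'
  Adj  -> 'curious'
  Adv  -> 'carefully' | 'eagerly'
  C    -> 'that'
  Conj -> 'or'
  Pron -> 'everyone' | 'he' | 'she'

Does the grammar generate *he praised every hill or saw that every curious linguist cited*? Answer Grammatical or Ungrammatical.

S
  NP
    Pron: he
  VP
    VP
      V: praised
      NP
        Det: every
        N: hill
    Conj: or
    VP
      V: saw
      CP
        C: that
        S
          NP
            Det: every
            AP
              Adj: curious
            N: linguist
          VP
            V: cited
Every word is introduced by a lexical rule and the phrasal rules combine the resulting categories into a single S.

Grammatical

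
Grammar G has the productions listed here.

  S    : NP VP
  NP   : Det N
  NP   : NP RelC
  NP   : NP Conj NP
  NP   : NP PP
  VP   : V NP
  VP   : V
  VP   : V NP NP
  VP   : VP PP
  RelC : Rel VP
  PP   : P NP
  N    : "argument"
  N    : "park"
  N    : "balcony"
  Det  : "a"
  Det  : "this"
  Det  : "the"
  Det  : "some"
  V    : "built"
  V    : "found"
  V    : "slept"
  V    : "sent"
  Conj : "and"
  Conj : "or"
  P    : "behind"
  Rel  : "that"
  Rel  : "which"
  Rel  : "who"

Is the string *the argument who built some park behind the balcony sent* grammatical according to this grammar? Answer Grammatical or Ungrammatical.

[S [NP [NP [Det the] [N argument]] [RelC [Rel who] [VP [V built] [NP [NP [Det some] [N park]] [PP [P behind] [NP [Det the] [N balcony]]]]]]] [VP [V sent]]]
The bracketing above is licensed at every node by one of the given productions, with S at the root.

Grammatical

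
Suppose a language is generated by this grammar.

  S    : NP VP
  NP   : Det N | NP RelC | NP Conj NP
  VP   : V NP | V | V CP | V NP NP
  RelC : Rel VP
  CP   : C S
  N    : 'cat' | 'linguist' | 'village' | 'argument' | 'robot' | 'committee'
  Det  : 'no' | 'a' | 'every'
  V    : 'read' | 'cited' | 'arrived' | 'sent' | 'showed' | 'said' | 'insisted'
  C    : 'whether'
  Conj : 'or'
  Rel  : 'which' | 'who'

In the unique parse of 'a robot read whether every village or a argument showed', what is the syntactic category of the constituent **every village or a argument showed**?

[S [NP [Det a] [N robot]] [VP [V read] [CP [C whether] [S [NP [NP [Det every] [N village]] [Conj or] [NP [Det a] [N argument]]] [VP [V showed]]]]]]
The span 'every village or a argument showed' is the S node built by S → NP VP.

S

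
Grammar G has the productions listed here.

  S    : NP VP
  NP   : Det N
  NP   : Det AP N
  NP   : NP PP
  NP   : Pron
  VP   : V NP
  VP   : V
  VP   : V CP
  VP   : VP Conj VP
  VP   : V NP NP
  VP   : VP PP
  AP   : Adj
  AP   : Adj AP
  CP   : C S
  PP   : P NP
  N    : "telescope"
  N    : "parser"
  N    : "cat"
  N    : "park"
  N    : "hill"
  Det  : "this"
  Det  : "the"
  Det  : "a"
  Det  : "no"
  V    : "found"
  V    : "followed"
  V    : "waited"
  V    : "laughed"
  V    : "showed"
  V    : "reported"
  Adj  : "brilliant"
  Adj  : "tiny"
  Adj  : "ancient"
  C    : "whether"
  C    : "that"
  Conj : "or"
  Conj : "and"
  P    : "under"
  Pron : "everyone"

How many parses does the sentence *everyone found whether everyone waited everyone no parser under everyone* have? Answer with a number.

Two of the 3 distinct bracketings:
[S [NP [Pron everyone]] [VP [V found] [CP [C whether] [S [NP [Pron everyone]] [VP [V waited] [NP [Pron everyone]] [NP [NP [Det no] [N parser]] [PP [P under] [NP [Pron everyone]]]]]]]]]
[S [NP [Pron everyone]] [VP [V found] [CP [C whether] [S [NP [Pron everyone]] [VP [VP [V waited] [NP [Pron everyone]] [NP [Det no] [N parser]]] [PP [P under] [NP [Pron everyone]]]]]]]]
The difference turns on whether NP → NP PP is used at the relevant span, versus an alternative expansion of NP.

3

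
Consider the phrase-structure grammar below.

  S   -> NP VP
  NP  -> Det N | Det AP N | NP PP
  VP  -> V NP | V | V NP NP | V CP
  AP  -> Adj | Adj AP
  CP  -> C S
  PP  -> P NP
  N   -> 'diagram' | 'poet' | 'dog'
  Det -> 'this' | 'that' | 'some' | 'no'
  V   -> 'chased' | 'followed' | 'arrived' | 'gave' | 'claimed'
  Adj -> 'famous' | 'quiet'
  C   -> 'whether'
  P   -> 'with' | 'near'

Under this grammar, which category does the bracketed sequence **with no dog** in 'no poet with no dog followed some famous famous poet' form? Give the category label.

PP

S
  NP
    NP
      Det: no
      N: poet
    PP
      P: with
      NP
        Det: no
        N: dog
  VP
    V: followed
    NP
      Det: some
      AP
        Adj: famous
        AP
          Adj: famous
      N: poet
The span 'with no dog' is the PP node built by PP → P NP.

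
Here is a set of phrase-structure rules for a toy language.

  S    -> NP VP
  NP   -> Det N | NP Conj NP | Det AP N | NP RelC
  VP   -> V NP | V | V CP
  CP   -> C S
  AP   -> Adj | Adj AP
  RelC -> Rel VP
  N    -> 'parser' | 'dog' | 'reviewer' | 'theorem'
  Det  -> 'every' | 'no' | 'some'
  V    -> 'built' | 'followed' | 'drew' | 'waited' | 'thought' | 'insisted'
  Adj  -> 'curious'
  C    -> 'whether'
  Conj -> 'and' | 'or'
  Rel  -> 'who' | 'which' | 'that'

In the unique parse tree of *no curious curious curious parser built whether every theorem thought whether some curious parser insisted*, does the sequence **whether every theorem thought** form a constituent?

[S [NP [Det no] [AP [Adj curious] [AP [Adj curious] [AP [Adj curious]]]] [N parser]] [VP [V built] [CP [C whether] [S [NP [Det every] [N theorem]] [VP [V thought] [CP [C whether] [S [NP [Det some] [AP [Adj curious]] [N parser]] [VP [V insisted]]]]]]]]]
The smallest constituent containing 'whether every theorem thought' is the CP spanning 'whether every theorem thought whether some curious parser insisted'; no single node in the tree dominates exactly the given words.

No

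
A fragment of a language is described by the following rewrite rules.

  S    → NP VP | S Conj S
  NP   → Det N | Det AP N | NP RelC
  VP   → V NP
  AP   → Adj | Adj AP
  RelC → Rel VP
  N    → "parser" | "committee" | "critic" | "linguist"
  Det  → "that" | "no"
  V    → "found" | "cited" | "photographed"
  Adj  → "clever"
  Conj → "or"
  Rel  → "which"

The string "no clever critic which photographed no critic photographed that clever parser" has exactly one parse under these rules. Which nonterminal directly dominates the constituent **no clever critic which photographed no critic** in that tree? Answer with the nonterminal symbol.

S

S
  NP
    NP
      Det: no
      AP
        Adj: clever
      N: critic
    RelC
      Rel: which
      VP
        V: photographed
        NP
          Det: no
          N: critic
  VP
    V: photographed
    NP
      Det: that
      AP
        Adj: clever
      N: parser
The span 'no clever critic which photographed no critic' is the NP node built by NP → NP RelC.
Its mother is the S built by S → NP VP.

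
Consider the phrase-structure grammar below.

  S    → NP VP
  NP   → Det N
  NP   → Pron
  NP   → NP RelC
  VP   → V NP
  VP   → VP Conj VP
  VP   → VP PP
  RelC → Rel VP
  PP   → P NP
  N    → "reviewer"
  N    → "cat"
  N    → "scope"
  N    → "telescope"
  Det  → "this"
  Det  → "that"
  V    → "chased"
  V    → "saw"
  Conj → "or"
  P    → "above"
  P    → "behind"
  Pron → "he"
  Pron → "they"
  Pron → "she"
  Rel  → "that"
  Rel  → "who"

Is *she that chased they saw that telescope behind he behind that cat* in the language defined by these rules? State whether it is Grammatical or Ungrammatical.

S
  NP
    NP
      Pron: she
    RelC
      Rel: that
      VP
        V: chased
        NP
          Pron: they
  VP
    VP
      VP
        V: saw
        NP
          Det: that
          N: telescope
      PP
        P: behind
        NP
          Pron: he
    PP
      P: behind
      NP
        Det: that
        N: cat
Every word is introduced by a lexical rule and the phrasal rules combine the resulting categories into a single S.

Grammatical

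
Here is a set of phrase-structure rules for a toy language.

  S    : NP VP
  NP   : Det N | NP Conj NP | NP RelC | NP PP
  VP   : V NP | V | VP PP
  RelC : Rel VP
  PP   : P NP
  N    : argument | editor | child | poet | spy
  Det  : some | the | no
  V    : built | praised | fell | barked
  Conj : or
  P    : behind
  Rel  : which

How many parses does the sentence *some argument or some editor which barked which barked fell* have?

Two of the 3 distinct bracketings:
[S [NP [NP [Det some] [N argument]] [Conj or] [NP [NP [NP [Det some] [N editor]] [RelC [Rel which] [VP [V barked]]]] [RelC [Rel which] [VP [V barked]]]]] [VP [V fell]]]
[S [NP [NP [NP [Det some] [N argument]] [Conj or] [NP [NP [Det some] [N editor]] [RelC [Rel which] [VP [V barked]]]]] [RelC [Rel which] [VP [V barked]]]] [VP [V fell]]]
The trees differ in how a recursive rule is bracketed over the same span.

3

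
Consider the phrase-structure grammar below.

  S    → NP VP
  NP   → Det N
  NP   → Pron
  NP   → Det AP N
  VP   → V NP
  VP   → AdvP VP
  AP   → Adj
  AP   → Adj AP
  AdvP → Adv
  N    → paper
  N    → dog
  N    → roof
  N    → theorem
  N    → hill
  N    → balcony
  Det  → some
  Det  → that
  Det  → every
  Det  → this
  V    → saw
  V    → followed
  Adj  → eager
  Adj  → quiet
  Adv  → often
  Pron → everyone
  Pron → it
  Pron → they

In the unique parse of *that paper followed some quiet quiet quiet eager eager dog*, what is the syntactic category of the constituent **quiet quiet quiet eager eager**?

AP

[S [NP [Det that] [N paper]] [VP [V followed] [NP [Det some] [AP [Adj quiet] [AP [Adj quiet] [AP [Adj quiet] [AP [Adj eager] [AP [Adj eager]]]]]] [N dog]]]]
The span 'quiet quiet quiet eager eager' is the AP node built by AP → Adj AP.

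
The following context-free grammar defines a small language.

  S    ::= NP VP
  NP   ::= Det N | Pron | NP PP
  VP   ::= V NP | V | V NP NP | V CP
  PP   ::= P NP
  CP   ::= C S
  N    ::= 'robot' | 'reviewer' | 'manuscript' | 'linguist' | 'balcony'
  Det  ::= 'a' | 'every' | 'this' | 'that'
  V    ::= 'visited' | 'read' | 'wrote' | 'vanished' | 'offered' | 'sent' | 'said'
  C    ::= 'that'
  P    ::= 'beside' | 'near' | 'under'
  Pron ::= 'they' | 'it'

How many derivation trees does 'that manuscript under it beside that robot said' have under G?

2

The two bracketings:
[S [NP [NP [Det that] [N manuscript]] [PP [P under] [NP [NP [Pron it]] [PP [P beside] [NP [Det that] [N robot]]]]]] [VP [V said]]]
[S [NP [NP [NP [Det that] [N manuscript]] [PP [P under] [NP [Pron it]]]] [PP [P beside] [NP [Det that] [N robot]]]] [VP [V said]]]
The trees differ in how a recursive rule is bracketed over the same span.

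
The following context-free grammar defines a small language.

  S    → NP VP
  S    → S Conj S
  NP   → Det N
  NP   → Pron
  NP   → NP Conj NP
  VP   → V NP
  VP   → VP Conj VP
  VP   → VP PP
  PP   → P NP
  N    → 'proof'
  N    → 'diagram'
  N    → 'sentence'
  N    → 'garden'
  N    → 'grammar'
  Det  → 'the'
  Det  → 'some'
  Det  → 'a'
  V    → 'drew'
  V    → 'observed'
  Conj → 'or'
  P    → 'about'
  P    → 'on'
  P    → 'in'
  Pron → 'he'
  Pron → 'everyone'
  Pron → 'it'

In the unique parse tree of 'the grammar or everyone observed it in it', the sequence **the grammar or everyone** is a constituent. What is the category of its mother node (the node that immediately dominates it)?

S

[S [NP [NP [Det the] [N grammar]] [Conj or] [NP [Pron everyone]]] [VP [VP [V observed] [NP [Pron it]]] [PP [P in] [NP [Pron it]]]]]
The span 'the grammar or everyone' is the NP node built by NP → NP Conj NP.
Its mother is the S built by S → NP VP.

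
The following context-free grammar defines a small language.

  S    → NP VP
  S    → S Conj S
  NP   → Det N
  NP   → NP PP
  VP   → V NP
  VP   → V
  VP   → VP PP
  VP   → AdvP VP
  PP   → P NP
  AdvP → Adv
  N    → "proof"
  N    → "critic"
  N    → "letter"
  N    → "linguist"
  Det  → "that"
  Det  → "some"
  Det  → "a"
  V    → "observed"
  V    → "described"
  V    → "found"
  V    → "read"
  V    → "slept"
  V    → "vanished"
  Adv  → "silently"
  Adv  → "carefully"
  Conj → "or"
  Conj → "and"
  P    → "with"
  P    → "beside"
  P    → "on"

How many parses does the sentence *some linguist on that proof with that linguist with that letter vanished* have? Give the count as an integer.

5

Two of the 5 distinct bracketings:
[S [NP [NP [Det some] [N linguist]] [PP [P on] [NP [NP [Det that] [N proof]] [PP [P with] [NP [NP [Det that] [N linguist]] [PP [P with] [NP [Det that] [N letter]]]]]]]] [VP [V vanished]]]
[S [NP [NP [Det some] [N linguist]] [PP [P on] [NP [NP [NP [Det that] [N proof]] [PP [P with] [NP [Det that] [N linguist]]]] [PP [P with] [NP [Det that] [N letter]]]]]] [VP [V vanished]]]
The trees differ in how a recursive rule is bracketed over the same span.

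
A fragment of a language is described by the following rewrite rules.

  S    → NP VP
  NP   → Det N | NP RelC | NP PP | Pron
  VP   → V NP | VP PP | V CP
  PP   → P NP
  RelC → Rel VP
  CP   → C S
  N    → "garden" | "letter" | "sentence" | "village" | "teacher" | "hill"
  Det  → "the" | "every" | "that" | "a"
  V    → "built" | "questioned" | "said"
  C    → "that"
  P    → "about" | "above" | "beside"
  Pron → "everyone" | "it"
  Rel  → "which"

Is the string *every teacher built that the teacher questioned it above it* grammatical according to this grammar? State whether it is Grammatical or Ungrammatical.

[S [NP [Det every] [N teacher]] [VP [VP [V built] [CP [C that] [S [NP [Det the] [N teacher]] [VP [V questioned] [NP [Pron it]]]]]] [PP [P above] [NP [Pron it]]]]]
Each bracket corresponds to one application of a listed rule, so the string is derivable from S.

Grammatical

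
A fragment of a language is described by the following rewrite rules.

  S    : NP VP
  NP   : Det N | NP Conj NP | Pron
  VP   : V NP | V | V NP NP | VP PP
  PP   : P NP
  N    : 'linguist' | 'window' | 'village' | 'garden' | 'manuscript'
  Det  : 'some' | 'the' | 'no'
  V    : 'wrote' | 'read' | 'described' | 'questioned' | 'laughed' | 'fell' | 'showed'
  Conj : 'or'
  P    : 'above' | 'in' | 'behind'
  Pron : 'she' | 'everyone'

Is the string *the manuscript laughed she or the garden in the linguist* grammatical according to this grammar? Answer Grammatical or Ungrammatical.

[S [NP [Det the] [N manuscript]] [VP [VP [V laughed] [NP [NP [Pron she]] [Conj or] [NP [Det the] [N garden]]]] [PP [P in] [NP [Det the] [N linguist]]]]]
Every word is introduced by a lexical rule and the phrasal rules combine the resulting categories into a single S.

Grammatical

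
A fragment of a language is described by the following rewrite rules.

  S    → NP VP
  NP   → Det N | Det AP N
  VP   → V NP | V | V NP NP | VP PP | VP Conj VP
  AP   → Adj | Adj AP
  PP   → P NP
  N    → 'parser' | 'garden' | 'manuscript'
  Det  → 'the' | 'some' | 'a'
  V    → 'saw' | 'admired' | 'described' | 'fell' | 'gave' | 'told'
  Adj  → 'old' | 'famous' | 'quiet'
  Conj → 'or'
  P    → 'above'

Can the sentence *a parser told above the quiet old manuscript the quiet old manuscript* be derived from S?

Ungrammatical

For S → NP VP, the only prefix that parses as NP is 'a parser', but the remainder 'told above the quiet old manuscript the quiet old manuscript' is not a VP under these rules.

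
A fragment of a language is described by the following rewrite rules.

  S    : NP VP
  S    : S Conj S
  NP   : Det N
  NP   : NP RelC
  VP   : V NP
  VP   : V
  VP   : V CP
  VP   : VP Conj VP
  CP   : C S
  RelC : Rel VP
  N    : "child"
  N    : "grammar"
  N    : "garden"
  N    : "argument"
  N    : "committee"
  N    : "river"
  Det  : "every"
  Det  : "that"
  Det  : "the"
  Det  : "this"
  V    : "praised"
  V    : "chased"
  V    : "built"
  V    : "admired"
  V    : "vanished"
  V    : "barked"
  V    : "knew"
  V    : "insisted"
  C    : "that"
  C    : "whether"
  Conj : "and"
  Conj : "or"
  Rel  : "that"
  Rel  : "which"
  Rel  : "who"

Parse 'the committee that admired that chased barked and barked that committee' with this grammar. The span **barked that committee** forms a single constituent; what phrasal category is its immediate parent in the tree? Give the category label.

VP

S
  NP
    NP
      NP
        Det: the
        N: committee
      RelC
        Rel: that
        VP
          V: admired
    RelC
      Rel: that
      VP
        V: chased
  VP
    VP
      V: barked
    Conj: and
    VP
      V: barked
      NP
        Det: that
        N: committee
The span 'barked that committee' is the VP node built by VP → V NP.
Its mother is the VP built by VP → VP Conj VP.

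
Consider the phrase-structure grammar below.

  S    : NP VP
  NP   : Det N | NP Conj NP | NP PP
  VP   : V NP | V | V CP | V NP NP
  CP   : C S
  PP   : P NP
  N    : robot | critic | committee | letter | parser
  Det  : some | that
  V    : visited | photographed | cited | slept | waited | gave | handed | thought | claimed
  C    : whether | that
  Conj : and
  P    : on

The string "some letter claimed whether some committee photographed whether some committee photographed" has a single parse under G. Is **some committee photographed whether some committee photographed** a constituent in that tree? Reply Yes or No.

Yes

[S [NP [Det some] [N letter]] [VP [V claimed] [CP [C whether] [S [NP [Det some] [N committee]] [VP [V photographed] [CP [C whether] [S [NP [Det some] [N committee]] [VP [V photographed]]]]]]]]]
The words 'some committee photographed whether some committee photographed' are exhaustively dominated by a single S node (built by S → NP VP), so they form a constituent.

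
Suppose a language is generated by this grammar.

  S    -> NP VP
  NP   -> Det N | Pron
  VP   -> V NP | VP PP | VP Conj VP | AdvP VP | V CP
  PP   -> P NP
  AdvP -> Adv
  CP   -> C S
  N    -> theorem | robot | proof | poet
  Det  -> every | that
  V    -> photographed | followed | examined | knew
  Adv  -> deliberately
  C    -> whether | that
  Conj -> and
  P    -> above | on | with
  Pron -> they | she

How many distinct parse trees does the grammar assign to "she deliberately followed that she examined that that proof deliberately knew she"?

[S [NP [Pron she]] [VP [AdvP [Adv deliberately]] [VP [V followed] [CP [C that] [S [NP [Pron she]] [VP [V examined] [CP [C that] [S [NP [Det that] [N proof]] [VP [AdvP [Adv deliberately]] [VP [V knew] [NP [Pron she]]]]]]]]]]]]
No rule offers an alternative attachment or grouping for any span, so this is the only derivation.

1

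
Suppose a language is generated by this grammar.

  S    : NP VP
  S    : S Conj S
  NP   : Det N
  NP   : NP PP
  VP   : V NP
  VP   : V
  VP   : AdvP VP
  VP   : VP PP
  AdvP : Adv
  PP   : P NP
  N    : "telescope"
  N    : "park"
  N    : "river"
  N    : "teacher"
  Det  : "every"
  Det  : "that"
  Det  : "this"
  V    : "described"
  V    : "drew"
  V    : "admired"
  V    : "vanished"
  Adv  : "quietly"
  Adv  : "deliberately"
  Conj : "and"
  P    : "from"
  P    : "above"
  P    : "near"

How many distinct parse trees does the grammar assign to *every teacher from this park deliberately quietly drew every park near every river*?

4

Two of the 4 distinct bracketings:
[S [NP [NP [Det every] [N teacher]] [PP [P from] [NP [Det this] [N park]]]] [VP [AdvP [Adv deliberately]] [VP [AdvP [Adv quietly]] [VP [V drew] [NP [NP [Det every] [N park]] [PP [P near] [NP [Det every] [N river]]]]]]]]
[S [NP [NP [Det every] [N teacher]] [PP [P from] [NP [Det this] [N park]]]] [VP [AdvP [Adv deliberately]] [VP [AdvP [Adv quietly]] [VP [VP [V drew] [NP [Det every] [N park]]] [PP [P near] [NP [Det every] [N river]]]]]]]
The difference turns on whether VP → VP PP is used at the relevant span, versus an alternative expansion of VP.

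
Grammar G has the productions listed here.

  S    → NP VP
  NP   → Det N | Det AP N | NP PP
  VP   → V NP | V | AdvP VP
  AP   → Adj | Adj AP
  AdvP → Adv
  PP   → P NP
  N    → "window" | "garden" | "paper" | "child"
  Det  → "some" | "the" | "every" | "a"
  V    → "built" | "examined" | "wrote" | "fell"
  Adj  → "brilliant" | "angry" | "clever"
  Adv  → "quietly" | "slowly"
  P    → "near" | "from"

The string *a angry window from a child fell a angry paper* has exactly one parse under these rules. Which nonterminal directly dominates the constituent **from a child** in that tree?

NP

S
  NP
    NP
      Det: a
      AP
        Adj: angry
      N: window
    PP
      P: from
      NP
        Det: a
        N: child
  VP
    V: fell
    NP
      Det: a
      AP
        Adj: angry
      N: paper
The span 'from a child' is the PP node built by PP → P NP.
Its mother is the NP built by NP → NP PP.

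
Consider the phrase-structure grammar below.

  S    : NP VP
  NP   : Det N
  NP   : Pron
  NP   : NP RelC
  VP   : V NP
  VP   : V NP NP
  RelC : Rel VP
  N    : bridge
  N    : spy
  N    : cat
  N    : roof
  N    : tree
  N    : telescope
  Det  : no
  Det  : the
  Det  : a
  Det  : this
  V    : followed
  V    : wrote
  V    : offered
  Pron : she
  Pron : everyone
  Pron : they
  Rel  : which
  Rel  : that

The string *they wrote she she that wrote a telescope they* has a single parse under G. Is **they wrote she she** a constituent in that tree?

No

[S [NP [Pron they]] [VP [V wrote] [NP [Pron she]] [NP [NP [Pron she]] [RelC [Rel that] [VP [V wrote] [NP [Det a] [N telescope]] [NP [Pron they]]]]]]]
The smallest constituent containing 'they wrote she she' is the S spanning 'they wrote she she that wrote a telescope they'; no single node in the tree dominates exactly the given words.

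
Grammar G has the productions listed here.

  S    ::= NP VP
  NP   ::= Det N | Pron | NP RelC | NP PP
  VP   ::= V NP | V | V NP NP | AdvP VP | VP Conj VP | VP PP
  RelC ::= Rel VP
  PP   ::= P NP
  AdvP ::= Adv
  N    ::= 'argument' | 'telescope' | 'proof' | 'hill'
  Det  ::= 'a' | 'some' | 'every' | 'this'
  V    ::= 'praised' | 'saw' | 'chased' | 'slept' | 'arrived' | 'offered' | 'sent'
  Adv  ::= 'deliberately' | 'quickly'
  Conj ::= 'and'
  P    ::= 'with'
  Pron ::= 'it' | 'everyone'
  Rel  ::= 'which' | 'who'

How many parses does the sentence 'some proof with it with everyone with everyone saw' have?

Two of the 5 distinct bracketings:
[S [NP [NP [Det some] [N proof]] [PP [P with] [NP [NP [Pron it]] [PP [P with] [NP [NP [Pron everyone]] [PP [P with] [NP [Pron everyone]]]]]]]] [VP [V saw]]]
[S [NP [NP [Det some] [N proof]] [PP [P with] [NP [NP [NP [Pron it]] [PP [P with] [NP [Pron everyone]]]] [PP [P with] [NP [Pron everyone]]]]]] [VP [V saw]]]
The trees differ in how a recursive rule is bracketed over the same span.

5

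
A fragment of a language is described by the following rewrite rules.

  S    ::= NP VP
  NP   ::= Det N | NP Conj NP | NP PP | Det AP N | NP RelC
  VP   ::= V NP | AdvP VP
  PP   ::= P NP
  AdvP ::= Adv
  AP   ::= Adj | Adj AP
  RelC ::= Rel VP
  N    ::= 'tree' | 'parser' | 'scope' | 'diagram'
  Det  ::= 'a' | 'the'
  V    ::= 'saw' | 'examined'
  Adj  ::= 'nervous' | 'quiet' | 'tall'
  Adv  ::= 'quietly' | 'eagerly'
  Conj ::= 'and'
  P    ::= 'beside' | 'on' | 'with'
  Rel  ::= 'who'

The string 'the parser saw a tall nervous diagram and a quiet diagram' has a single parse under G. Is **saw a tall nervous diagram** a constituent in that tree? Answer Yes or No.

No

[S [NP [Det the] [N parser]] [VP [V saw] [NP [NP [Det a] [AP [Adj tall] [AP [Adj nervous]]] [N diagram]] [Conj and] [NP [Det a] [AP [Adj quiet]] [N diagram]]]]]
The smallest constituent containing 'saw a tall nervous diagram' is the VP spanning 'saw a tall nervous diagram and a quiet diagram'; no single node in the tree dominates exactly the given words.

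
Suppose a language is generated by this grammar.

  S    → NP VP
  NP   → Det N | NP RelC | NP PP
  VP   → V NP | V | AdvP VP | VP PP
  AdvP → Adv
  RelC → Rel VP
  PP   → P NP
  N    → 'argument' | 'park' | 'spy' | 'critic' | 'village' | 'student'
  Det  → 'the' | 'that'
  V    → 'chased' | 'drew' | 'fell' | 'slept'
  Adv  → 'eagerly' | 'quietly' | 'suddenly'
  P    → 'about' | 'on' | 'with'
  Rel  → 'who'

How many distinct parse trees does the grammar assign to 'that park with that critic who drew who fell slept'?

3

Two of the 3 distinct bracketings:
[S [NP [NP [NP [NP [Det that] [N park]] [PP [P with] [NP [Det that] [N critic]]]] [RelC [Rel who] [VP [V drew]]]] [RelC [Rel who] [VP [V fell]]]] [VP [V slept]]]
[S [NP [NP [NP [Det that] [N park]] [PP [P with] [NP [NP [Det that] [N critic]] [RelC [Rel who] [VP [V drew]]]]]] [RelC [Rel who] [VP [V fell]]]] [VP [V slept]]]
The trees differ in how a recursive rule is bracketed over the same span.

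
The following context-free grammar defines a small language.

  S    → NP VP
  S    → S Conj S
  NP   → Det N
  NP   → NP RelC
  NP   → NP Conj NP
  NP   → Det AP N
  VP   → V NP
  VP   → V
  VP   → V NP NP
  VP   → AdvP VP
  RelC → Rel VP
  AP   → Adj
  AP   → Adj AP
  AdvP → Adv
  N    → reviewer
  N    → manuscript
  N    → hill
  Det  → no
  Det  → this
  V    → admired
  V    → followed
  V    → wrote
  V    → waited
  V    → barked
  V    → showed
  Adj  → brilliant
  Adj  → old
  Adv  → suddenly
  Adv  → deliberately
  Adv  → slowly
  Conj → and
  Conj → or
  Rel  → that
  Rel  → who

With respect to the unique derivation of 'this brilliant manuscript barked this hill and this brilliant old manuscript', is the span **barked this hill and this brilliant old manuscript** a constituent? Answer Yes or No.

Yes

[S [NP [Det this] [AP [Adj brilliant]] [N manuscript]] [VP [V barked] [NP [NP [Det this] [N hill]] [Conj and] [NP [Det this] [AP [Adj brilliant] [AP [Adj old]]] [N manuscript]]]]]
The words 'barked this hill and this brilliant old manuscript' are exhaustively dominated by a single VP node (built by VP → V NP), so they form a constituent.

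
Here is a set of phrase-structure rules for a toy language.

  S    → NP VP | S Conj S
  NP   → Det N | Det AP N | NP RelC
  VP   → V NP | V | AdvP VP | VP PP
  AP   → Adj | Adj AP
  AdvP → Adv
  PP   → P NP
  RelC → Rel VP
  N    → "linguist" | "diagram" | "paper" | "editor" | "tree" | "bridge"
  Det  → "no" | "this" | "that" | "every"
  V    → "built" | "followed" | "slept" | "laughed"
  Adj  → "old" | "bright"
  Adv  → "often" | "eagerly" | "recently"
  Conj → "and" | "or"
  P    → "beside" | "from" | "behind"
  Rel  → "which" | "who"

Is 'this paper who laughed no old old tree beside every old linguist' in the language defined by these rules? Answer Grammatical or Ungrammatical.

For S → NP VP, every NP-prefix leaves a non-VP remainder: after 'this paper' the remainder is not a VP; after 'this paper who laughed' the remainder is not a VP; after 'this paper who laughed no old old tree' the remainder is not a VP. The alternative S rule S → S Conj S likewise has no satisfying split.

Ungrammatical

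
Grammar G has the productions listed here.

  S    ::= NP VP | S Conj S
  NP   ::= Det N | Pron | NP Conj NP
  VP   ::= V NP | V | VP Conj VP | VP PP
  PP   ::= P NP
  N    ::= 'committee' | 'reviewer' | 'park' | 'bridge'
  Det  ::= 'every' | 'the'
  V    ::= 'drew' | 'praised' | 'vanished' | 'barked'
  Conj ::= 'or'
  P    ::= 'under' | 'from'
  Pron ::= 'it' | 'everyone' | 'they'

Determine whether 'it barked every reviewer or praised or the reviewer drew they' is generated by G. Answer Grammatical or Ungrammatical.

Grammatical

[S [S [NP [Pron it]] [VP [VP [V barked] [NP [Det every] [N reviewer]]] [Conj or] [VP [V praised]]]] [Conj or] [S [NP [Det the] [N reviewer]] [VP [V drew] [NP [Pron they]]]]]
Every word is introduced by a lexical rule and the phrasal rules combine the resulting categories into a single S.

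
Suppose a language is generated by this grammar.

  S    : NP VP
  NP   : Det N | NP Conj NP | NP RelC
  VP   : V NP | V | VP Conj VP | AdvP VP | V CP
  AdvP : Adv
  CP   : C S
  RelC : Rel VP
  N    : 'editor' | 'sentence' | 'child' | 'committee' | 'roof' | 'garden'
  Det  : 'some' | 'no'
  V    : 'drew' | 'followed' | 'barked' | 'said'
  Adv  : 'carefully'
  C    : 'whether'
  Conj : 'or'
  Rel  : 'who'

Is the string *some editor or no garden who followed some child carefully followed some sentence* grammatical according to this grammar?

Grammatical

[S [NP [NP [Det some] [N editor]] [Conj or] [NP [NP [Det no] [N garden]] [RelC [Rel who] [VP [V followed] [NP [Det some] [N child]]]]]] [VP [AdvP [Adv carefully]] [VP [V followed] [NP [Det some] [N sentence]]]]]
Each bracket corresponds to one application of a listed rule, so the string is derivable from S.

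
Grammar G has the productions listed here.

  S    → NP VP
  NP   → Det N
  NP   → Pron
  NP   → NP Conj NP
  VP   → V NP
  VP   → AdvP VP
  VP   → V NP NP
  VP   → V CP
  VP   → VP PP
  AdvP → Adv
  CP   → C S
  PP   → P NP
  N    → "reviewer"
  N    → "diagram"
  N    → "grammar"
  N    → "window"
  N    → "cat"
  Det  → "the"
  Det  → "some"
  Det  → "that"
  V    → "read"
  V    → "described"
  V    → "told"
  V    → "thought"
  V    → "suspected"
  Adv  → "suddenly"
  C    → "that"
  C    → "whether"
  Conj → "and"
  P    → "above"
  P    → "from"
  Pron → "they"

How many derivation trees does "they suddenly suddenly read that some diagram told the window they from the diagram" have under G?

Two of the 4 distinct bracketings:
[S [NP [Pron they]] [VP [AdvP [Adv suddenly]] [VP [AdvP [Adv suddenly]] [VP [V read] [CP [C that] [S [NP [Det some] [N diagram]] [VP [VP [V told] [NP [Det the] [N window]] [NP [Pron they]]] [PP [P from] [NP [Det the] [N diagram]]]]]]]]]]
[S [NP [Pron they]] [VP [AdvP [Adv suddenly]] [VP [AdvP [Adv suddenly]] [VP [VP [V read] [CP [C that] [S [NP [Det some] [N diagram]] [VP [V told] [NP [Det the] [N window]] [NP [Pron they]]]]]] [PP [P from] [NP [Det the] [N diagram]]]]]]]
The trees differ in how a recursive rule is bracketed over the same span.

4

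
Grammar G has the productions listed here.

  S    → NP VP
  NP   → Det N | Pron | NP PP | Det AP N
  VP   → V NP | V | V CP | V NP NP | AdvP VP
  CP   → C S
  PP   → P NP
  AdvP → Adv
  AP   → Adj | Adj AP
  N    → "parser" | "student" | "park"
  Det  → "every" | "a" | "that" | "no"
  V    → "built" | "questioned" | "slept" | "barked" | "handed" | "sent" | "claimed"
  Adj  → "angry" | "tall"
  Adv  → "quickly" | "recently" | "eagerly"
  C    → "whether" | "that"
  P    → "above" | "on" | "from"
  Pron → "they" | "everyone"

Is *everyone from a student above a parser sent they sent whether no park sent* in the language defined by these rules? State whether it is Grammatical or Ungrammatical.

For S → NP VP, every NP-prefix leaves a non-VP remainder: after 'everyone' the remainder is not a VP; after 'everyone from a student' the remainder is not a VP; after 'everyone from a student above a parser' the remainder is not a VP.

Ungrammatical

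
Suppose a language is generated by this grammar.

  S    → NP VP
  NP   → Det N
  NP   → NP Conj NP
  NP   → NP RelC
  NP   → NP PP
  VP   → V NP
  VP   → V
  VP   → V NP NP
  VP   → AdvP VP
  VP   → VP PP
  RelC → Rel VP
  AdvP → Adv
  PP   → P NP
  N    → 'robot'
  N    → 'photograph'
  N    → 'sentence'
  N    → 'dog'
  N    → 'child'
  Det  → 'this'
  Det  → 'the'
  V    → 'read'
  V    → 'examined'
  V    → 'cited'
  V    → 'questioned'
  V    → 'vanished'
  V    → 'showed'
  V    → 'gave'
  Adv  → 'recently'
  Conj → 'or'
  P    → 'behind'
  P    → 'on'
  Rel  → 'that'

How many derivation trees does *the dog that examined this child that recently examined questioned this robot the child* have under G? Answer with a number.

The two bracketings:
[S [NP [NP [Det the] [N dog]] [RelC [Rel that] [VP [V examined] [NP [NP [Det this] [N child]] [RelC [Rel that] [VP [AdvP [Adv recently]] [VP [V examined]]]]]]]] [VP [V questioned] [NP [Det this] [N robot]] [NP [Det the] [N child]]]]
[S [NP [NP [NP [Det the] [N dog]] [RelC [Rel that] [VP [V examined] [NP [Det this] [N child]]]]] [RelC [Rel that] [VP [AdvP [Adv recently]] [VP [V examined]]]]] [VP [V questioned] [NP [Det this] [N robot]] [NP [Det the] [N child]]]]
The trees differ in how a recursive rule is bracketed over the same span.

2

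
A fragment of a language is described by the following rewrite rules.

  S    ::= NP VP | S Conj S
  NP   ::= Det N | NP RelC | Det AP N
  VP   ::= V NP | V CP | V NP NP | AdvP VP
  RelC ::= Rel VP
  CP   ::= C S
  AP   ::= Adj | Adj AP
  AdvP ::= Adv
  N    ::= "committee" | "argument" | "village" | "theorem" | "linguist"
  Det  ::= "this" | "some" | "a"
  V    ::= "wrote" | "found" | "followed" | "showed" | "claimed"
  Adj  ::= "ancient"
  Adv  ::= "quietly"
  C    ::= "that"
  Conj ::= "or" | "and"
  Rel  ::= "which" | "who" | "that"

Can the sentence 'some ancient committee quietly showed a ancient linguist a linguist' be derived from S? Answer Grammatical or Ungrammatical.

S
  NP
    Det: some
    AP
      Adj: ancient
    N: committee
  VP
    AdvP
      Adv: quietly
    VP
      V: showed
      NP
        Det: a
        AP
          Adj: ancient
        N: linguist
      NP
        Det: a
        N: linguist
Each bracket corresponds to one application of a listed rule, so the string is derivable from S.

Grammatical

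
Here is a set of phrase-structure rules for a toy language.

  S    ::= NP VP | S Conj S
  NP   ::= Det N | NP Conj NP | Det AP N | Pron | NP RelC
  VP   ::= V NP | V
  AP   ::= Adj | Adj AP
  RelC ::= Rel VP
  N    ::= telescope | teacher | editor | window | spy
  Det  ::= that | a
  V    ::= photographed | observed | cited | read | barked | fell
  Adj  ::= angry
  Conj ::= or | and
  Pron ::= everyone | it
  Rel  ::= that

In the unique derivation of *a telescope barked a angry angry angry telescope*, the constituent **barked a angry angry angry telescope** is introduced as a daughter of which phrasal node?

[S [NP [Det a] [N telescope]] [VP [V barked] [NP [Det a] [AP [Adj angry] [AP [Adj angry] [AP [Adj angry]]]] [N telescope]]]]
The span 'barked a angry angry angry telescope' is the VP node built by VP → V NP.
Its mother is the S built by S → NP VP.

S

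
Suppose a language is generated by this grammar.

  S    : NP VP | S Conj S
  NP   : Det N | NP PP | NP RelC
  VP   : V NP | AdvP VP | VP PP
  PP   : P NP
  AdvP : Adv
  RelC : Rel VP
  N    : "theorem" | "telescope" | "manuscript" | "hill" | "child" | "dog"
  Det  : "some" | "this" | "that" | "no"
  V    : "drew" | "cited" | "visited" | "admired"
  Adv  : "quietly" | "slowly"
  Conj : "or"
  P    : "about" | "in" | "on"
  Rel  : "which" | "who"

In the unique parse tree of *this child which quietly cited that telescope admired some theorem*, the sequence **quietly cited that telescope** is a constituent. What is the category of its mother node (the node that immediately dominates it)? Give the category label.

S
  NP
    NP
      Det: this
      N: child
    RelC
      Rel: which
      VP
        AdvP
          Adv: quietly
        VP
          V: cited
          NP
            Det: that
            N: telescope
  VP
    V: admired
    NP
      Det: some
      N: theorem
The span 'quietly cited that telescope' is the VP node built by VP → AdvP VP.
Its mother is the RelC built by RelC → Rel VP.

RelC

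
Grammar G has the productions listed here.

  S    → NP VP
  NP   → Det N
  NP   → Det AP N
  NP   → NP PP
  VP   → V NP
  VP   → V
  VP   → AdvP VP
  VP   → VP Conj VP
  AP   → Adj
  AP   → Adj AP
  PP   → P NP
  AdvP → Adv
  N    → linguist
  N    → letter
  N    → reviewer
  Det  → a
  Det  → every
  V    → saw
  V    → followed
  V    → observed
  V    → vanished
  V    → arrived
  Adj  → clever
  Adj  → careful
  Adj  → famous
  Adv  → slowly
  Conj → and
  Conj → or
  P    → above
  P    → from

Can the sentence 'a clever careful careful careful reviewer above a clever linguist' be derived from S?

For S → NP VP, the only prefix that parses as NP is 'a clever careful careful careful reviewer', but the remainder 'above a clever linguist' is not a VP under these rules.

Ungrammatical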